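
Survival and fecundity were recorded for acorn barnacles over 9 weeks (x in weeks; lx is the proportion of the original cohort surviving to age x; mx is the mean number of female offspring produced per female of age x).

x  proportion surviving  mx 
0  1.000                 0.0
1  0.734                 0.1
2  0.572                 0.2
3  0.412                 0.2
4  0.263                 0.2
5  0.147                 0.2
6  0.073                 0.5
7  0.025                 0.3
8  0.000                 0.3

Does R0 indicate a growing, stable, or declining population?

declining

R0 = Σ lx·mx = 0 + 0.0734 + 0.1144 + 0.0824 + 0.0526 + 0.0294 + 0.0365 + 0.0075 + 0 = 0.3962
R0 < 1, so the population is declining.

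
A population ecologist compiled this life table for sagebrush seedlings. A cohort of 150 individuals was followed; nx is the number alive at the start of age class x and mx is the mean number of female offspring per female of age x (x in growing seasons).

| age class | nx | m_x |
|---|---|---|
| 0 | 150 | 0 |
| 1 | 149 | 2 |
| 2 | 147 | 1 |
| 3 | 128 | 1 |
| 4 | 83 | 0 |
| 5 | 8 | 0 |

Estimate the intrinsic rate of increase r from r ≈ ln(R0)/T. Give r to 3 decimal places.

0.787

lx = nx/n0 = nx/150: 1, 0.99333…, 0.98, 0.85333…, 0.55333…, 0.05333…
R0 = Σ lx·mx = 0 + 1.98667… + 0.98 + 0.85333… + 0 + 0 = 3.82…
Σ x·lx·mx = 6.506667…; T = 6.506667…/3.82… = 1.70332…
r ≈ ln(R0)/T = ln(3.82…)/1.70332… = 0.78685… → 0.787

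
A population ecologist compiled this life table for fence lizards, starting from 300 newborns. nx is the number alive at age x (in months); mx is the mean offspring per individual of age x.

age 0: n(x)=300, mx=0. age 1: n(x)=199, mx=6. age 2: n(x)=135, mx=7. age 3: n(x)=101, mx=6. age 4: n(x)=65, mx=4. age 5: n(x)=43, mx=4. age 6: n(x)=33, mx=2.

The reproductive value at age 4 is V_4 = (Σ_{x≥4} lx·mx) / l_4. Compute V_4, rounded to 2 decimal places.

7.66

lx = nx/n0 = nx/300: 1, 0.66333…, 0.45, 0.33667…, 0.21667…, 0.14333…, 0.11
lx·mx for x ≥ 4: 0.866667…, 0.573333…, 0.22 → sum = 1.66…
V_4 = 1.66… / l_4 = 1.66… / 0.216667… = 7.661538… → 7.66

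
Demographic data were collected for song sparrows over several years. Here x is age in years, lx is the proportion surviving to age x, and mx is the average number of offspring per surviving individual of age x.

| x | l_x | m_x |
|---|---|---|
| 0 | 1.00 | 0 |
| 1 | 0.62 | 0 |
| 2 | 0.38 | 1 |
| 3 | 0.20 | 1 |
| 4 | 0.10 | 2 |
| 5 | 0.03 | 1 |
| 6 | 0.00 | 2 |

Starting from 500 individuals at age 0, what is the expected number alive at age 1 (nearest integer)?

310

Expected survivors = N0 · l_1 = 500 × 0.62 = 310 → 310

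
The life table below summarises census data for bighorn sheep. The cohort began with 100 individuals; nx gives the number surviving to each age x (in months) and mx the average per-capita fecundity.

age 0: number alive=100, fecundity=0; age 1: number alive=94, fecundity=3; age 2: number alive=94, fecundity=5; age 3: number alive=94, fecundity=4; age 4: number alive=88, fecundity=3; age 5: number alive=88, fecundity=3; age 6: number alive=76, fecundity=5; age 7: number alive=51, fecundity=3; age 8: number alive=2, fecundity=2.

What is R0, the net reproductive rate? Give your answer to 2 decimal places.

lx = nx/n0 = nx/100: 1, 0.94, 0.94, 0.94, 0.88, 0.88, 0.76, 0.51, 0.02
lx·mx by age: 0, 2.82, 4.7, 3.76, 2.64, 2.64, 3.8, 1.53, 0.04
R0 = Σ lx·mx = 21.93 → 21.93

21.93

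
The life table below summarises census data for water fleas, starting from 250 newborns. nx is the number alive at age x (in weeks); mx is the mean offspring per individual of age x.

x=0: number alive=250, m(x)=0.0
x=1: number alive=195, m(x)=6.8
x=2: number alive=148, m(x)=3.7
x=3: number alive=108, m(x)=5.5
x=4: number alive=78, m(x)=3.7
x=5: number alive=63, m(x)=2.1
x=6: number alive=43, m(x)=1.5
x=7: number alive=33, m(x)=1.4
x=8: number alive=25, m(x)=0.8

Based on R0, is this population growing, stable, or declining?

growing

lx = nx/n0 = nx/250: 1, 0.78, 0.592, 0.432, 0.312, 0.252, 0.172, 0.132, 0.1
R0 = Σ lx·mx = 0 + 5.304 + 2.1904 + 2.376 + 1.1544 + 0.5292 + 0.258 + 0.1848 + 0.08 = 12.0768
R0 > 1, so the population is growing.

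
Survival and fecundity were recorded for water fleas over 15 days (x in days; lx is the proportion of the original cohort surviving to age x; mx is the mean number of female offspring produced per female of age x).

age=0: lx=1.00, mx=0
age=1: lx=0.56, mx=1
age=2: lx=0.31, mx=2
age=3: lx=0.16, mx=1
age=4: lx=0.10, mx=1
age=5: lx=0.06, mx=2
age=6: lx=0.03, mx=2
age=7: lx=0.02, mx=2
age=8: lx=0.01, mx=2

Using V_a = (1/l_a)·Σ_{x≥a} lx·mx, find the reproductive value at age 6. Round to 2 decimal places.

4.00

lx·mx for x ≥ 6: 0.06, 0.04, 0.02 → sum = 0.12
V_6 = 0.12 / l_6 = 0.12 / 0.03 = 4 → 4.00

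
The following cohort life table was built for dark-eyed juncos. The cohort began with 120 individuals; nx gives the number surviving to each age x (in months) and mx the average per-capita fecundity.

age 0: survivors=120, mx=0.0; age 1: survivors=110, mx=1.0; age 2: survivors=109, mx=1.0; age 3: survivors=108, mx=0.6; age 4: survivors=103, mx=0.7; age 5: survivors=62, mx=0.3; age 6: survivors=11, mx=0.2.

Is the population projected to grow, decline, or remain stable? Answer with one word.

lx = nx/n0 = nx/120: 1, 0.91667…, 0.90833…, 0.9, 0.85833…, 0.51667…, 0.09167…
R0 = Σ lx·mx = 0 + 0.916667… + 0.908333… + 0.54 + 0.600833… + 0.155… + 0.018333… = 3.139167…
R0 > 1, so the population is growing.

growing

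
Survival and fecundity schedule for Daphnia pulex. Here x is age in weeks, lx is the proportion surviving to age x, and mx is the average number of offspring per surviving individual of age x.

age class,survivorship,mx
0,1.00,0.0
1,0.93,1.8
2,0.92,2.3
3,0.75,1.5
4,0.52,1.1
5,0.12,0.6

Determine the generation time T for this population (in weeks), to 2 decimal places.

2.15

lx·mx: 0, 1.674, 2.116, 1.125, 0.572, 0.072 → R0 = 5.559
x·lx·mx: 0, 1.674, 4.232, 3.375, 2.288, 0.36 → Σ = 11.929
T = 11.929 / 5.559 = 2.14589… → 2.15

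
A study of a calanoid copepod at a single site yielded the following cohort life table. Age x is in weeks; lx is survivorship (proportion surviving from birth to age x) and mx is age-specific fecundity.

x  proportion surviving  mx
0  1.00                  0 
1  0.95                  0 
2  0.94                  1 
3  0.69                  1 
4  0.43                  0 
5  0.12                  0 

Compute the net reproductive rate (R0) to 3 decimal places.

lx·mx by age: 0, 0, 0.94, 0.69, 0, 0
R0 = Σ lx·mx = 1.63 → 1.630

1.630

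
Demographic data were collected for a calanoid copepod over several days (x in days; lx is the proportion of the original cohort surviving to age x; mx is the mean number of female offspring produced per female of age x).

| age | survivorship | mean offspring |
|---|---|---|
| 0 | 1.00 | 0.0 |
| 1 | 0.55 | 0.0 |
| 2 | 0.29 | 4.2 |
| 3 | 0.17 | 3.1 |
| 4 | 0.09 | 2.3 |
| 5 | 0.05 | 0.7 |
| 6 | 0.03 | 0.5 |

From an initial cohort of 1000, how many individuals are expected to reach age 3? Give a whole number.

170

Expected survivors = N0 · l_3 = 1000 × 0.17 = 170 → 170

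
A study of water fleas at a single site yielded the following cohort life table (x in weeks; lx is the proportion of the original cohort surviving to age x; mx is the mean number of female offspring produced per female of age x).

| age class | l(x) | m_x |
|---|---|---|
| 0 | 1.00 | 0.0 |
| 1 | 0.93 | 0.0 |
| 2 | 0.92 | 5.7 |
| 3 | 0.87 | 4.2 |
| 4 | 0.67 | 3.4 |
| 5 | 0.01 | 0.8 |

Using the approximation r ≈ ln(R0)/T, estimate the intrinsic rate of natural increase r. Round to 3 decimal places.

R0 = Σ lx·mx = 0 + 0 + 5.244 + 3.654 + 2.278 + 0.008 = 11.184
Σ x·lx·mx = 30.602; T = 30.602/11.184 = 2.73623…
r ≈ ln(R0)/T = ln(11.184)/2.73623… = 0.88241… → 0.882

0.882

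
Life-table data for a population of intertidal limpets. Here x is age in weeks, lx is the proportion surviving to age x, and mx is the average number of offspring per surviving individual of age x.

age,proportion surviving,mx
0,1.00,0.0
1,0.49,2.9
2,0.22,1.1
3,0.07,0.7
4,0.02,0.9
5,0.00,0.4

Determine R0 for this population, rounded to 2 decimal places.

lx·mx by age: 0, 1.421, 0.242, 0.049, 0.018, 0
R0 = Σ lx·mx = 1.73 → 1.73

1.73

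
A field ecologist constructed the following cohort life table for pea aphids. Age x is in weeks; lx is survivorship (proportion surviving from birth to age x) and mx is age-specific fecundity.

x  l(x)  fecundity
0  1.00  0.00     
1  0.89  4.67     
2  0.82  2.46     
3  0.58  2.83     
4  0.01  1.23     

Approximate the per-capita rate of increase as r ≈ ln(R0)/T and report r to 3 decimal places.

1.223

R0 = Σ lx·mx = 0 + 4.1563 + 2.0172 + 1.6414 + 0.0123 = 7.8272
Σ x·lx·mx = 13.1641; T = 13.1641/7.8272 = 1.68184…
r ≈ ln(R0)/T = ln(7.8272)/1.68184… = 1.22342… → 1.223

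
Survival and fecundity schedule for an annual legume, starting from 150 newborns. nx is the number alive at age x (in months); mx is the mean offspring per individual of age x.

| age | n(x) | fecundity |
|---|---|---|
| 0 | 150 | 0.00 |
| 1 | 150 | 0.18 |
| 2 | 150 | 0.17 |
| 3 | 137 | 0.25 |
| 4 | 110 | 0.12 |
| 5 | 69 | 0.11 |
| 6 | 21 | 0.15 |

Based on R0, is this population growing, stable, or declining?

lx = nx/n0 = nx/150: 1, 1, 1, 0.91333…, 0.73333…, 0.46, 0.14
R0 = Σ lx·mx = 0 + 0.18 + 0.17 + 0.228333… + 0.088… + 0.0506 + 0.021 = 0.737933…
R0 < 1, so the population is declining.

declining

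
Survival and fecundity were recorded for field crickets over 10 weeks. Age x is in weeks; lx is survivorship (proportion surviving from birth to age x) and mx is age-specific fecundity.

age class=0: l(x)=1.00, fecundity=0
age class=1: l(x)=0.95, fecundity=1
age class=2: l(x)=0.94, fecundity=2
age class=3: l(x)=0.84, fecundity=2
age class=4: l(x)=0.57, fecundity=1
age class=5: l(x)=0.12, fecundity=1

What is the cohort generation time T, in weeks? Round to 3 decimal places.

lx·mx: 0, 0.95, 1.88, 1.68, 0.57, 0.12 → R0 = 5.2
x·lx·mx: 0, 0.95, 3.76, 5.04, 2.28, 0.6 → Σ = 12.63
T = 12.63 / 5.2 = 2.428846… → 2.429

2.429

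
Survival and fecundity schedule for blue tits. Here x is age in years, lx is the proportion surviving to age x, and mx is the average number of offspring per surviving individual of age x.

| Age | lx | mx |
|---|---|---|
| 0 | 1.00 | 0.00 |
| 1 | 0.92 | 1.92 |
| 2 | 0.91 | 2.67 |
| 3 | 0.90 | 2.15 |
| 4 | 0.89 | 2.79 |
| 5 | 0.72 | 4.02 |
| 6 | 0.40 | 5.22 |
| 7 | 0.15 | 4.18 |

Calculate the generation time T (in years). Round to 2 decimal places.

lx·mx: 0, 1.7664, 2.4297, 1.935, 2.4831, 2.8944, 2.088, 0.627 → R0 = 14.2236
x·lx·mx: 0, 1.7664, 4.8594, 5.805, 9.9324, 14.472, 12.528, 4.389 → Σ = 53.7522
T = 53.7522 / 14.2236 = 3.779085… → 3.78

3.78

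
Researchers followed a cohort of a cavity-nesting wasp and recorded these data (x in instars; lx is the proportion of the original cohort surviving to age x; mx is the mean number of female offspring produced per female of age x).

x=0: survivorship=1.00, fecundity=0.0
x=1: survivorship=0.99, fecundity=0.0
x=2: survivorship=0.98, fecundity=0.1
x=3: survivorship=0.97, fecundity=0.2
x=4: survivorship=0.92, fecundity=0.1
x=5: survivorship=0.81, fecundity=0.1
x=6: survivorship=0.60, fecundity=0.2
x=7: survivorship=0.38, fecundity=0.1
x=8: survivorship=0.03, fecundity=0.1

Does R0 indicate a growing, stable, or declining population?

R0 = Σ lx·mx = 0 + 0 + 0.098 + 0.194 + 0.092 + 0.081 + 0.12 + 0.038 + 0.003 = 0.626
R0 < 1, so the population is declining.

declining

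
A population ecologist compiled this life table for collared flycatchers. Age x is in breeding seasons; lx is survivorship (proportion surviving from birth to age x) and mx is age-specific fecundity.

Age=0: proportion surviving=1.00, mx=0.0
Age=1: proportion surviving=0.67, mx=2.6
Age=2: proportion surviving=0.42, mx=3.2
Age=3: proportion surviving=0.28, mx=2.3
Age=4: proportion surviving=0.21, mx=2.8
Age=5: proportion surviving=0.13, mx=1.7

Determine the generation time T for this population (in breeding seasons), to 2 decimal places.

lx·mx: 0, 1.742, 1.344, 0.644, 0.588, 0.221 → R0 = 4.539
x·lx·mx: 0, 1.742, 2.688, 1.932, 2.352, 1.105 → Σ = 9.819
T = 9.819 / 4.539 = 2.163252… → 2.16

2.16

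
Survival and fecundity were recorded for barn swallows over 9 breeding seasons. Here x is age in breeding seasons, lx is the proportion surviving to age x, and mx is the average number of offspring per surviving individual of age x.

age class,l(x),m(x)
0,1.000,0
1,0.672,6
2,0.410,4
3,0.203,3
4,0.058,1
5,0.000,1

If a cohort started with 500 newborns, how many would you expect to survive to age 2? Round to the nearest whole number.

205

Expected survivors = N0 · l_2 = 500 × 0.410 = 205 → 205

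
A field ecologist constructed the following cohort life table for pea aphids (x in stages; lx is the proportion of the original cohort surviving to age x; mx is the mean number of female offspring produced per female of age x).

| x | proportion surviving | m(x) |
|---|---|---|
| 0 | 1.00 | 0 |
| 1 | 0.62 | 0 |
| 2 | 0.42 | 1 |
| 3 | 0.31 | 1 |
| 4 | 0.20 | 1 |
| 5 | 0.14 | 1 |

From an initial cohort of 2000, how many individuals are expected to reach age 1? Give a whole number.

1240

Expected survivors = N0 · l_1 = 2000 × 0.62 = 1240 → 1240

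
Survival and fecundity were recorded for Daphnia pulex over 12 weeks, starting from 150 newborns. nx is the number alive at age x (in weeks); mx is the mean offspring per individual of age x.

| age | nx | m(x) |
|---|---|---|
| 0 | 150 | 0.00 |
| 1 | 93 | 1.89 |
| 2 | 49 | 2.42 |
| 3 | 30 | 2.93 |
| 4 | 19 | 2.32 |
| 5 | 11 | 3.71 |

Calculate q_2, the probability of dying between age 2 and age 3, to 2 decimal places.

0.39

lx = nx/n0 = nx/150: 1, 0.62, 0.32667…, 0.2, 0.12667…, 0.07333…
q_2 = (l_2 − l_3) / l_2 = (0.326667… − 0.2) / 0.326667…
     = 0.126667… / 0.326667… = 0.387755… → 0.39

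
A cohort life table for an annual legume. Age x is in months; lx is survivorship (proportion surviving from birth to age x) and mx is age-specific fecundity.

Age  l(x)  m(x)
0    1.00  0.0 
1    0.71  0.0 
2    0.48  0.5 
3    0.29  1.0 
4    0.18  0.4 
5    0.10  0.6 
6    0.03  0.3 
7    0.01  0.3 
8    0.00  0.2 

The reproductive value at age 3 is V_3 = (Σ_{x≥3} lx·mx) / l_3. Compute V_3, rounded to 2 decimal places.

1.50

lx·mx for x ≥ 3: 0.29, 0.072, 0.06, 0.009, 0.003, 0 → sum = 0.434
V_3 = 0.434 / l_3 = 0.434 / 0.29 = 1.496552… → 1.50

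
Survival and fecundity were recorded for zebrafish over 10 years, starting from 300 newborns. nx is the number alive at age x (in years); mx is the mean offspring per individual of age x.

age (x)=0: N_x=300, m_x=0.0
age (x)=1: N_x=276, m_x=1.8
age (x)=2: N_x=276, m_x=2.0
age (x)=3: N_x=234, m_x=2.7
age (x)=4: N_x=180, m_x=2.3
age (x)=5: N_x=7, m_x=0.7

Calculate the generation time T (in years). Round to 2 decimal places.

lx = nx/n0 = nx/300: 1, 0.92, 0.92, 0.78, 0.6, 0.02333…
lx·mx: 0, 1.656, 1.84, 2.106, 1.38, 0.016333… → R0 = 6.998333…
x·lx·mx: 0, 1.656, 3.68, 6.318, 5.52, 0.081667… → Σ = 17.255667…
T = 17.255667… / 6.998333… = 2.465682… → 2.47

2.47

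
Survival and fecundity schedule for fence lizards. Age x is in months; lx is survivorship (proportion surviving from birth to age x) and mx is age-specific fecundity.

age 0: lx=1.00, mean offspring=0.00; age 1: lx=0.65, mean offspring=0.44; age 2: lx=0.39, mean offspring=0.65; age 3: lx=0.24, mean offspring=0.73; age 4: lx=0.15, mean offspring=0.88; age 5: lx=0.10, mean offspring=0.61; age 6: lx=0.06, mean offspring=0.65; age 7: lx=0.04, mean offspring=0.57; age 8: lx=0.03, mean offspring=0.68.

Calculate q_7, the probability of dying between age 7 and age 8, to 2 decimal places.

q_7 = (l_7 − l_8) / l_7 = (0.04 − 0.03) / 0.04
     = 0.01 / 0.04 = 0.25 → 0.25

0.25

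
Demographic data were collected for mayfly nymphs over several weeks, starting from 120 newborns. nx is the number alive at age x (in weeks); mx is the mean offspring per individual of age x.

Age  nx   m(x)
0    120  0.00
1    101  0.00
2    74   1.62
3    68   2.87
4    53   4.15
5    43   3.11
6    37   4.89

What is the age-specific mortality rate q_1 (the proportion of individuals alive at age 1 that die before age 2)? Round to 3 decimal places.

0.267

lx = nx/n0 = nx/120: 1, 0.84167…, 0.61667…, 0.56667…, 0.44167…, 0.35833…, 0.30833…
q_1 = (l_1 − l_2) / l_1 = (0.841667… − 0.616667…) / 0.841667…
     = 0.225… / 0.841667… = 0.267327… → 0.267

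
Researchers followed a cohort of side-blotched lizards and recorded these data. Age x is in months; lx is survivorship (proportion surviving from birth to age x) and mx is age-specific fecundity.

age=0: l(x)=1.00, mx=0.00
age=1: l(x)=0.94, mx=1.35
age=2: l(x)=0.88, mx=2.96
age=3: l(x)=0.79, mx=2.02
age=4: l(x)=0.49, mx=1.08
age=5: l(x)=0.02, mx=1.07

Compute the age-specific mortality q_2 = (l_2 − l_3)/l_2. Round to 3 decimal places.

0.102

q_2 = (l_2 − l_3) / l_2 = (0.88 − 0.79) / 0.88
     = 0.09 / 0.88 = 0.102273… → 0.102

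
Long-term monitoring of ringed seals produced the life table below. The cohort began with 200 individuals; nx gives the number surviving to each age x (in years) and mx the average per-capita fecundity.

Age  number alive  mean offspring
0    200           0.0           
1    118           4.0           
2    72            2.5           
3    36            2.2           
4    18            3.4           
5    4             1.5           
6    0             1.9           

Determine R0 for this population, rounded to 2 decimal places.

3.99

lx = nx/n0 = nx/200: 1, 0.59, 0.36, 0.18, 0.09, 0.02, 0
lx·mx by age: 0, 2.36, 0.9, 0.396, 0.306, 0.03, 0
R0 = Σ lx·mx = 3.992 → 3.99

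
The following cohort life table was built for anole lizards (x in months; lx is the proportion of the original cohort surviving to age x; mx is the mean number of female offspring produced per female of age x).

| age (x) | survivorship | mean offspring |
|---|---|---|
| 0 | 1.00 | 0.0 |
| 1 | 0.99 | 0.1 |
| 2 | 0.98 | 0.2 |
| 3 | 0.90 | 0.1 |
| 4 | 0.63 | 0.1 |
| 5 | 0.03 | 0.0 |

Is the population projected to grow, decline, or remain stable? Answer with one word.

declining

R0 = Σ lx·mx = 0 + 0.099 + 0.196 + 0.09 + 0.063 + 0 = 0.448
R0 < 1, so the population is declining.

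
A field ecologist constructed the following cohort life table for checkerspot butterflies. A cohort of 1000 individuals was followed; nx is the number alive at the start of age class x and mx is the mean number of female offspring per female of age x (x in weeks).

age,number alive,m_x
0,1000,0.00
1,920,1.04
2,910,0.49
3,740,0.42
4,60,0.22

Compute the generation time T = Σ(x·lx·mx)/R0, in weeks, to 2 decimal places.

lx = nx/n0 = nx/1000: 1, 0.92, 0.91, 0.74, 0.06
lx·mx: 0, 0.9568, 0.4459, 0.3108, 0.0132 → R0 = 1.7267
x·lx·mx: 0, 0.9568, 0.8918, 0.9324, 0.0528 → Σ = 2.8338
T = 2.8338 / 1.7267 = 1.641165… → 1.64

1.64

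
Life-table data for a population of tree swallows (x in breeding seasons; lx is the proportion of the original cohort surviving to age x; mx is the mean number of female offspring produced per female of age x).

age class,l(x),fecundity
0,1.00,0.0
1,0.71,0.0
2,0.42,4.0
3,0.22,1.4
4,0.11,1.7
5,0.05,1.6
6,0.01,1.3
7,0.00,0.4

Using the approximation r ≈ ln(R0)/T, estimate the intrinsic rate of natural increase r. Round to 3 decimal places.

R0 = Σ lx·mx = 0 + 0 + 1.68 + 0.308 + 0.187 + 0.08 + 0.013 + 0 = 2.268
Σ x·lx·mx = 5.51; T = 5.51/2.268 = 2.42945…
r ≈ ln(R0)/T = ln(2.268)/2.42945… = 0.33707… → 0.337

0.337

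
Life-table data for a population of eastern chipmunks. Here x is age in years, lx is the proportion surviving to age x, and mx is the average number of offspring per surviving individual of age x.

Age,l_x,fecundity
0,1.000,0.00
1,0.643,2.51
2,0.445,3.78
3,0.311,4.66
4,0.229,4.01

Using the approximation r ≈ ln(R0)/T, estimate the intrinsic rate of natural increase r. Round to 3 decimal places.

0.756

R0 = Σ lx·mx = 0 + 1.61393 + 1.6821 + 1.44926 + 0.91829 = 5.66358
Σ x·lx·mx = 12.99907; T = 12.99907/5.66358 = 2.2952…
r ≈ ln(R0)/T = ln(5.66358)/2.2952… = 0.75551… → 0.756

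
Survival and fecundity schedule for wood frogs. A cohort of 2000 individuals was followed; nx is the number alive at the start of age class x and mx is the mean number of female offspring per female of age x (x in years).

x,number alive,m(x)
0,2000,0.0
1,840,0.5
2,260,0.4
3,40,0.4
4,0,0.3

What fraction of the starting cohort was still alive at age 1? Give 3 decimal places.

0.420

l_1 = n_1/n_0 = 840/2000 = 0.42 → 0.420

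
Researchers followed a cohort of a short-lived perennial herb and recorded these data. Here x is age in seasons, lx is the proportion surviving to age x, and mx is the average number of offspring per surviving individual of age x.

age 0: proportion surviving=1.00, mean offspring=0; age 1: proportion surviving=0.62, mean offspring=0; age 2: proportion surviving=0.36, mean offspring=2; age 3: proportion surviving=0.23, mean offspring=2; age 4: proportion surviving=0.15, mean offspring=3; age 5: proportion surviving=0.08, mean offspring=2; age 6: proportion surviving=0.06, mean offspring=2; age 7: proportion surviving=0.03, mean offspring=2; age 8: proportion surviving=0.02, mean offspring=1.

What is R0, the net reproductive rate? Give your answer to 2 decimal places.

lx·mx by age: 0, 0, 0.72, 0.46, 0.45, 0.16, 0.12, 0.06, 0.02
R0 = Σ lx·mx = 1.99 → 1.99

1.99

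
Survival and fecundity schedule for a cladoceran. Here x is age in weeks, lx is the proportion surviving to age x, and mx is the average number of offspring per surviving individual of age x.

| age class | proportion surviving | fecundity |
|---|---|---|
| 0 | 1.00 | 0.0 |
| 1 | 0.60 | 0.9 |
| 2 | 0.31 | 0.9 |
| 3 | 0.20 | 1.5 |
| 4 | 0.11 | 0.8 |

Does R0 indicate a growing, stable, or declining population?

growing

R0 = Σ lx·mx = 0 + 0.54 + 0.279 + 0.3 + 0.088 = 1.207
R0 > 1, so the population is growing.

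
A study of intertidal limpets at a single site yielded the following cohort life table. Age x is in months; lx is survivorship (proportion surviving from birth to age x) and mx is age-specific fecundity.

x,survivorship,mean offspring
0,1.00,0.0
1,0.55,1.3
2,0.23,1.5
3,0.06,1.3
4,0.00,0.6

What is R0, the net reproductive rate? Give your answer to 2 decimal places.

1.14

lx·mx by age: 0, 0.715, 0.345, 0.078, 0
R0 = Σ lx·mx = 1.138 → 1.14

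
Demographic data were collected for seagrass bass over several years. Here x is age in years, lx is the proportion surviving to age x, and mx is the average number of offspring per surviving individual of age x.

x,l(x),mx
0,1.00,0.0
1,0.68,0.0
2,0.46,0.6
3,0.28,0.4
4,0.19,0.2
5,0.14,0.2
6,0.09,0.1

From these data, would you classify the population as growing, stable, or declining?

R0 = Σ lx·mx = 0 + 0 + 0.276 + 0.112 + 0.038 + 0.028 + 0.009 = 0.463
R0 < 1, so the population is declining.

declining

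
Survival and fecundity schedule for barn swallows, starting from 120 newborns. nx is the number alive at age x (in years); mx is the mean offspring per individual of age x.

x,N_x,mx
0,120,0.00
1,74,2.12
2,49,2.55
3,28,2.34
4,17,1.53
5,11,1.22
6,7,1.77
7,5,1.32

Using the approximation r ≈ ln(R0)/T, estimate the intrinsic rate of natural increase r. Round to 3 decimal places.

0.552

lx = nx/n0 = nx/120: 1, 0.61667…, 0.40833…, 0.23333…, 0.14167…, 0.09167…, 0.05833…, 0.04167…
R0 = Σ lx·mx = 0 + 1.30733… + 1.04125… + 0.546… + 0.21675… + 0.11183… + 0.10325… + 0.055… = 3.381417…
Σ x·lx·mx = 7.4585…; T = 7.4585…/3.381417… = 2.20573…
r ≈ ln(R0)/T = ln(3.381417…)/2.20573… = 0.55233… → 0.552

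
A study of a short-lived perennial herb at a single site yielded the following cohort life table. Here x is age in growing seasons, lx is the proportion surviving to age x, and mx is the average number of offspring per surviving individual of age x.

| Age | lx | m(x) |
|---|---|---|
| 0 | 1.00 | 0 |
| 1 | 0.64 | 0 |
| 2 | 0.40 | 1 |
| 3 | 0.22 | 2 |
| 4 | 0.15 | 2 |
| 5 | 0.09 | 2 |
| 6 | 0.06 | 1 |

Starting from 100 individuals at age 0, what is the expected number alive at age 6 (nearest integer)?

6

Expected survivors = N0 · l_6 = 100 × 0.06 = 6 → 6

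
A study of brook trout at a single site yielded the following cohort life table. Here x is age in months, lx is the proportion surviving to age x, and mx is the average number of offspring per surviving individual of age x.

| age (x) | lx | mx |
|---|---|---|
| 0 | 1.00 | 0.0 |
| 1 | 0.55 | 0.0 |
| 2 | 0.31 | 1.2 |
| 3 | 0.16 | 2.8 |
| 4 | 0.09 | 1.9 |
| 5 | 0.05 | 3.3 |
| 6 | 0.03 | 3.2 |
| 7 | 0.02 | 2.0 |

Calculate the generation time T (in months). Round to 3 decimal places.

lx·mx: 0, 0, 0.372, 0.448, 0.171, 0.165, 0.096, 0.04 → R0 = 1.292
x·lx·mx: 0, 0, 0.744, 1.344, 0.684, 0.825, 0.576, 0.28 → Σ = 4.453
T = 4.453 / 1.292 = 3.446594… → 3.447

3.447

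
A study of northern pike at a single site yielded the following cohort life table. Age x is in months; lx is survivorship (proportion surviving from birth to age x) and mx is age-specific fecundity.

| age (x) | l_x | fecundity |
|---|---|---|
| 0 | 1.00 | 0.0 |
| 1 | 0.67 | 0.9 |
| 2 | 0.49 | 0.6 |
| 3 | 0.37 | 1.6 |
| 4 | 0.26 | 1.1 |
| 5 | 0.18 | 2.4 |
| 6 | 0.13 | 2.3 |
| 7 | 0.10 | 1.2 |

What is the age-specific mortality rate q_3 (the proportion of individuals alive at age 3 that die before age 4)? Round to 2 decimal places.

0.30

q_3 = (l_3 − l_4) / l_3 = (0.37 − 0.26) / 0.37
     = 0.11 / 0.37 = 0.297297… → 0.30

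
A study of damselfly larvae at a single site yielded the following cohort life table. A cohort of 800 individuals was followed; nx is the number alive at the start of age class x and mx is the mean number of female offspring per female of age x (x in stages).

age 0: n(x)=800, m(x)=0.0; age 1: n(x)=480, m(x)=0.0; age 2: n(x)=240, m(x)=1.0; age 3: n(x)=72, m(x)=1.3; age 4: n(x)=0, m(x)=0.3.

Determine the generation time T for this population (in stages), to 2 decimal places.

lx = nx/n0 = nx/800: 1, 0.6, 0.3, 0.09, 0
lx·mx: 0, 0, 0.3, 0.117, 0 → R0 = 0.417
x·lx·mx: 0, 0, 0.6, 0.351, 0 → Σ = 0.951
T = 0.951 / 0.417 = 2.280576… → 2.28

2.28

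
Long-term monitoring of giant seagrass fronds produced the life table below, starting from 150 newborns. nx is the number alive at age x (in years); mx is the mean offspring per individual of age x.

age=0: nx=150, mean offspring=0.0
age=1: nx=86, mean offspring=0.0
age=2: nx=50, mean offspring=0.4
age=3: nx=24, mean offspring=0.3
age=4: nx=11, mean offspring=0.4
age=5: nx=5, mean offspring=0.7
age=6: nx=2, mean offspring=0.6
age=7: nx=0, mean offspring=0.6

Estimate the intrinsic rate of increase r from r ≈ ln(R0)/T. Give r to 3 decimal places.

lx = nx/n0 = nx/150: 1, 0.57333…, 0.33333…, 0.16, 0.07333…, 0.03333…, 0.01333…, 0
R0 = Σ lx·mx = 0 + 0 + 0.13333… + 0.048 + 0.02933… + 0.02333… + 0.008… + 0 = 0.242…
Σ x·lx·mx = 0.692667…; T = 0.692667…/0.242… = 2.86226…
r ≈ ln(R0)/T = ln(0.242…)/2.86226… = -0.4957… → -0.496

-0.496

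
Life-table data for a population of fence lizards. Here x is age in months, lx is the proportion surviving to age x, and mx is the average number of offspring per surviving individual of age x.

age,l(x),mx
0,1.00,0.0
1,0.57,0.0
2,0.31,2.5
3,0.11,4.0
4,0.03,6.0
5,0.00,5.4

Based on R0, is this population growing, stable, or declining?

growing

R0 = Σ lx·mx = 0 + 0 + 0.775 + 0.44 + 0.18 + 0 = 1.395
R0 > 1, so the population is growing.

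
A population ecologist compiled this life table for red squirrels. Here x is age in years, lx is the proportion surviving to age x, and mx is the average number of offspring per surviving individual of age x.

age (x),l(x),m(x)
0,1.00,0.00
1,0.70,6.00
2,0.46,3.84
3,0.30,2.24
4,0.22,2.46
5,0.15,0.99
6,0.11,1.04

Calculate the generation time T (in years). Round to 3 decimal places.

lx·mx: 0, 4.2, 1.7664, 0.672, 0.5412, 0.1485, 0.1144 → R0 = 7.4425
x·lx·mx: 0, 4.2, 3.5328, 2.016, 2.1648, 0.7425, 0.6864 → Σ = 13.3425
T = 13.3425 / 7.4425 = 1.792744… → 1.793

1.793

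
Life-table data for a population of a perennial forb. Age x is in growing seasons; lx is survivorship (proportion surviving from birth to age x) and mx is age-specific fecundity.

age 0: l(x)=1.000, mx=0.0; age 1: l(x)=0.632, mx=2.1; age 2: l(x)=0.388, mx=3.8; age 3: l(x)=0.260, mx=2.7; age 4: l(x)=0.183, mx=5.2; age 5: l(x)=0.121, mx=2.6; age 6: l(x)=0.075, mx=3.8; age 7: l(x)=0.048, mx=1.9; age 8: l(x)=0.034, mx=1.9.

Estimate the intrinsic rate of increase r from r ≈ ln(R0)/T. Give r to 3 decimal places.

0.588

R0 = Σ lx·mx = 0 + 1.3272 + 1.4744 + 0.702 + 0.9516 + 0.3146 + 0.285 + 0.0912 + 0.0646 = 5.2106
Σ x·lx·mx = 14.6266; T = 14.6266/5.2106 = 2.80709…
r ≈ ln(R0)/T = ln(5.2106)/2.80709… = 0.58805… → 0.588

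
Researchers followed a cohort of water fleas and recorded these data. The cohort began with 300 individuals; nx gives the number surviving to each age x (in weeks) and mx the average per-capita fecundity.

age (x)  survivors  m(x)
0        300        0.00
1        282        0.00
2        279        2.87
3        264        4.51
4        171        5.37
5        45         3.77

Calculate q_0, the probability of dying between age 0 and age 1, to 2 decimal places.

lx = nx/n0 = nx/300: 1, 0.94, 0.93, 0.88, 0.57, 0.15
q_0 = (l_0 − l_1) / l_0 = (1 − 0.94) / 1
     = 0.06 / 1 = 0.06 → 0.06

0.06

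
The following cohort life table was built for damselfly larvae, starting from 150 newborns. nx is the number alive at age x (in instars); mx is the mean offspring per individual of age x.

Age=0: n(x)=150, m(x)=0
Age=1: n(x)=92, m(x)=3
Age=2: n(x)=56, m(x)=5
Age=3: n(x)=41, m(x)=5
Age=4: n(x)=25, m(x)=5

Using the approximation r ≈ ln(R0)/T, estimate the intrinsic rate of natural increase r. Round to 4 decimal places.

lx = nx/n0 = nx/150: 1, 0.61333…, 0.37333…, 0.27333…, 0.16667…
R0 = Σ lx·mx = 0 + 1.84… + 1.86667… + 1.36667… + 0.83333… = 5.906667…
Σ x·lx·mx = 13.006667…; T = 13.006667…/5.906667… = 2.20203…
r ≈ ln(R0)/T = ln(5.906667…)/2.20203… = 0.806565… → 0.8066

0.8066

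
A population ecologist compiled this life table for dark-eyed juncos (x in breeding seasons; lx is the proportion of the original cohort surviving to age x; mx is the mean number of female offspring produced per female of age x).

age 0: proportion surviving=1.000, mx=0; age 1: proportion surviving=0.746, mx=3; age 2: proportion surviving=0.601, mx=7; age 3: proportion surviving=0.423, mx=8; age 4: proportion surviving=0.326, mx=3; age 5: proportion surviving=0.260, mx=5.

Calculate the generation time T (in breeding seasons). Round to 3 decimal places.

2.578

lx·mx: 0, 2.238, 4.207, 3.384, 0.978, 1.3 → R0 = 12.107
x·lx·mx: 0, 2.238, 8.414, 10.152, 3.912, 6.5 → Σ = 31.216
T = 31.216 / 12.107 = 2.578343… → 2.578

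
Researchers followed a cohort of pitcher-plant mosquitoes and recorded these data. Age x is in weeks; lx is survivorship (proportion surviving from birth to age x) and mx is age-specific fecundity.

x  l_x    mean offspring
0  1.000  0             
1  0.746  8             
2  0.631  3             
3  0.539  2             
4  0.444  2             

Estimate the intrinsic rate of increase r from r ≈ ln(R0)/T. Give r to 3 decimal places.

1.358

R0 = Σ lx·mx = 0 + 5.968 + 1.893 + 1.078 + 0.888 = 9.827
Σ x·lx·mx = 16.54; T = 16.54/9.827 = 1.68312…
r ≈ ln(R0)/T = ln(9.827)/1.68312… = 1.35768… → 1.358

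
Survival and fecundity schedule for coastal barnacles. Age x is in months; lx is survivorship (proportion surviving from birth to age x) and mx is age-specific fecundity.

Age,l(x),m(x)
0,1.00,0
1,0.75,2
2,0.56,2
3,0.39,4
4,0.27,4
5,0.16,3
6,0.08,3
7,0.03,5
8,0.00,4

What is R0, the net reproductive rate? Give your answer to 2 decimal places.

6.13

lx·mx by age: 0, 1.5, 1.12, 1.56, 1.08, 0.48, 0.24, 0.15, 0
R0 = Σ lx·mx = 6.13 → 6.13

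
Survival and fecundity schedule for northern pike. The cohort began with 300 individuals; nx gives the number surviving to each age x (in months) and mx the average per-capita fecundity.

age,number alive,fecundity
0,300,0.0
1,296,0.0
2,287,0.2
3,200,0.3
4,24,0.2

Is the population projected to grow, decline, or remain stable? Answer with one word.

lx = nx/n0 = nx/300: 1, 0.98667…, 0.95667…, 0.66667…, 0.08
R0 = Σ lx·mx = 0 + 0 + 0.191333… + 0.2… + 0.016 = 0.407333…
R0 < 1, so the population is declining.

declining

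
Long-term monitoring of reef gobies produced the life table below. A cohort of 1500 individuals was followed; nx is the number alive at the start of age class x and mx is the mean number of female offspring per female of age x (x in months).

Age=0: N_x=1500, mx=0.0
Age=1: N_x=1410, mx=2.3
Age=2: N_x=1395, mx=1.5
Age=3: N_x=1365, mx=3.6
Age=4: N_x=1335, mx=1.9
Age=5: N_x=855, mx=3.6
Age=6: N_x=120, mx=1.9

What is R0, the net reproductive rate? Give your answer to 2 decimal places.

10.73

lx = nx/n0 = nx/1500: 1, 0.94, 0.93, 0.91, 0.89, 0.57, 0.08
lx·mx by age: 0, 2.162, 1.395, 3.276, 1.691, 2.052, 0.152
R0 = Σ lx·mx = 10.728 → 10.73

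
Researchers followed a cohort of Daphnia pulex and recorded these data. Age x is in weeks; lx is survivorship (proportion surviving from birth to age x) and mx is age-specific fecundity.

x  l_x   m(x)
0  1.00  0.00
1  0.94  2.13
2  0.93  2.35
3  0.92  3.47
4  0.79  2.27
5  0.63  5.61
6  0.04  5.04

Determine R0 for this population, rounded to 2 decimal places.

lx·mx by age: 0, 2.0022, 2.1855, 3.1924, 1.7933, 3.5343, 0.2016
R0 = Σ lx·mx = 12.9093 → 12.91

12.91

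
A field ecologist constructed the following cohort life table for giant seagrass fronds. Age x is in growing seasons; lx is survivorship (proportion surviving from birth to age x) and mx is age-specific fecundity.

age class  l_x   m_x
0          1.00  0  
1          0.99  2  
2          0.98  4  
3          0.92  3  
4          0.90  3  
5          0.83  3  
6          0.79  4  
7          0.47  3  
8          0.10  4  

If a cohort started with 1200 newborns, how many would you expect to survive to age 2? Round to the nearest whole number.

Expected survivors = N0 · l_2 = 1200 × 0.98 = 1176 → 1176

1176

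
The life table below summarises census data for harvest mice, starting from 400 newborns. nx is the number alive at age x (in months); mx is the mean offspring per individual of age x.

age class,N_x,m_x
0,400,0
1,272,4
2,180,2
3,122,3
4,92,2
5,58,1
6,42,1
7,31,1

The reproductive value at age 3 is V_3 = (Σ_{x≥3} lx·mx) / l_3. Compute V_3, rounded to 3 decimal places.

lx = nx/n0 = nx/400: 1, 0.68, 0.45, 0.305, 0.23, 0.145, 0.105, 0.0775
lx·mx for x ≥ 3: 0.915, 0.46, 0.145, 0.105, 0.0775 → sum = 1.7025
V_3 = 1.7025 / l_3 = 1.7025 / 0.305 = 5.581967… → 5.582

5.582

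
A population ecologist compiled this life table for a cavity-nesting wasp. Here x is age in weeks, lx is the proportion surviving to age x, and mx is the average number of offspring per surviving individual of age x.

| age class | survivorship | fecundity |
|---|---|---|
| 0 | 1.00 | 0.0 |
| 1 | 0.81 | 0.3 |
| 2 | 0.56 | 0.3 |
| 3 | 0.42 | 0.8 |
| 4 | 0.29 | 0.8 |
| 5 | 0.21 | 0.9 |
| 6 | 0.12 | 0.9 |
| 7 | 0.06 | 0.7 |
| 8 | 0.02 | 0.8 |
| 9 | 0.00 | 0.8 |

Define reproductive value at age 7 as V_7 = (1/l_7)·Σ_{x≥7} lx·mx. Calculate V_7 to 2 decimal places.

lx·mx for x ≥ 7: 0.042, 0.016, 0 → sum = 0.058
V_7 = 0.058 / l_7 = 0.058 / 0.06 = 0.966667… → 0.97

0.97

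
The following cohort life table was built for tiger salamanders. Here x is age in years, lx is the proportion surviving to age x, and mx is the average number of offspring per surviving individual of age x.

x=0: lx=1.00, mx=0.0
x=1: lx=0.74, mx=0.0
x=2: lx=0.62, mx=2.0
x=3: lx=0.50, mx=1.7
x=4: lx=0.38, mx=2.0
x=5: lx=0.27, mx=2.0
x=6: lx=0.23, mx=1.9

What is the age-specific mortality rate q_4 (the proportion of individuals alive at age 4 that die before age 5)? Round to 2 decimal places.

q_4 = (l_4 − l_5) / l_4 = (0.38 − 0.27) / 0.38
     = 0.11 / 0.38 = 0.289474… → 0.29

0.29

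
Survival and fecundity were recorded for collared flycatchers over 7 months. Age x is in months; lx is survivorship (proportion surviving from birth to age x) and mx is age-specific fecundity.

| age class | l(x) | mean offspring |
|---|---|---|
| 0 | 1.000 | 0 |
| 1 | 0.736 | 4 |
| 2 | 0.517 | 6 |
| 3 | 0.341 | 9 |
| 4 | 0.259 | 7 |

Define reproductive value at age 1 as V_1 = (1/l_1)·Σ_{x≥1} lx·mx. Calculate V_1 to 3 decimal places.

lx·mx for x ≥ 1: 2.944, 3.102, 3.069, 1.813 → sum = 10.928
V_1 = 10.928 / l_1 = 10.928 / 0.736 = 14.847826… → 14.848

14.848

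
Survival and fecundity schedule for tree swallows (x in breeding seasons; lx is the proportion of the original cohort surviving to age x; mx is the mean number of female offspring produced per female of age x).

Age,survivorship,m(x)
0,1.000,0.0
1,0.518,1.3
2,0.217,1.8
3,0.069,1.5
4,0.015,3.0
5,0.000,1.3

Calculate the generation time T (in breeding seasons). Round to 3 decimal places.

lx·mx: 0, 0.6734, 0.3906, 0.1035, 0.045, 0 → R0 = 1.2125
x·lx·mx: 0, 0.6734, 0.7812, 0.3105, 0.18, 0 → Σ = 1.9451
T = 1.9451 / 1.2125 = 1.604206… → 1.604

1.604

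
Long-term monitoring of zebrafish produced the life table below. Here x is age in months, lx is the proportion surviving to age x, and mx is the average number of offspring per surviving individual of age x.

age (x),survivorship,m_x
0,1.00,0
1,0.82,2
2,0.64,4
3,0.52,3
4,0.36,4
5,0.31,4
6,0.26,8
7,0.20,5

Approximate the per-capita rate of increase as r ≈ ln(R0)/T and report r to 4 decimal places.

R0 = Σ lx·mx = 0 + 1.64 + 2.56 + 1.56 + 1.44 + 1.24 + 2.08 + 1 = 11.52
Σ x·lx·mx = 42.88; T = 42.88/11.52 = 3.72222…
r ≈ ln(R0)/T = ln(11.52)/3.72222… = 0.65662… → 0.6566

0.6566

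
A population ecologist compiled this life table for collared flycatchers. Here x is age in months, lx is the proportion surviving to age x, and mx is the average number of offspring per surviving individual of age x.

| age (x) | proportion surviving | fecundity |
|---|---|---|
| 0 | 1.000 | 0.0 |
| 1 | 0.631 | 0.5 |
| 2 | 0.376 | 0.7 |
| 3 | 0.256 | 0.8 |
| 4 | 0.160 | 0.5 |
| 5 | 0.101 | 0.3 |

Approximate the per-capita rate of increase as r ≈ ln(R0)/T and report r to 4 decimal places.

-0.0521

R0 = Σ lx·mx = 0 + 0.3155 + 0.2632 + 0.2048 + 0.08 + 0.0303 = 0.8938
Σ x·lx·mx = 1.9278; T = 1.9278/0.8938 = 2.15686…
r ≈ ln(R0)/T = ln(0.8938)/2.15686… = -0.052054… → -0.0521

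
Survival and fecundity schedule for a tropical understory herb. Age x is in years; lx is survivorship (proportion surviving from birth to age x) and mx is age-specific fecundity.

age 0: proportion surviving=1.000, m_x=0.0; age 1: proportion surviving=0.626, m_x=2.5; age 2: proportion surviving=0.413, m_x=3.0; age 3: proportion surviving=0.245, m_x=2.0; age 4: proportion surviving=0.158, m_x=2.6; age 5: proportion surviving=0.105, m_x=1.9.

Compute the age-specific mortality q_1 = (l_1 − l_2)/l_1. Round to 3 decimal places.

q_1 = (l_1 − l_2) / l_1 = (0.626 − 0.413) / 0.626
     = 0.213 / 0.626 = 0.340256… → 0.340

0.340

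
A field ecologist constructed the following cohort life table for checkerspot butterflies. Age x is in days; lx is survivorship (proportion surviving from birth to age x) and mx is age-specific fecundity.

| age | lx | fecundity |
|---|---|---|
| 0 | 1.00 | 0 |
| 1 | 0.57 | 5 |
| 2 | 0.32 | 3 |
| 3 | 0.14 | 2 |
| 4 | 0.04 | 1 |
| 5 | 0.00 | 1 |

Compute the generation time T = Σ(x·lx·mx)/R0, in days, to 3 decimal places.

lx·mx: 0, 2.85, 0.96, 0.28, 0.04, 0 → R0 = 4.13
x·lx·mx: 0, 2.85, 1.92, 0.84, 0.16, 0 → Σ = 5.77
T = 5.77 / 4.13 = 1.397094… → 1.397

1.397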